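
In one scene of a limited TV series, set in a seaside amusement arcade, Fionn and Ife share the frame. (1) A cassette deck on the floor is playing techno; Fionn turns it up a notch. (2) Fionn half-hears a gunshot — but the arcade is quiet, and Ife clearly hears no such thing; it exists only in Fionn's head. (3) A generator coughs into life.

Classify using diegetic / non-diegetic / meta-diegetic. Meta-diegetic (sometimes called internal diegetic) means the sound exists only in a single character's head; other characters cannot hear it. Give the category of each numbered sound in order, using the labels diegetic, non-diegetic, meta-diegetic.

(1) source music from a cassette deck, which exists in the story world → diegetic.
(2) Fionn alone 'hears' it — an imagined sound, not present in the space → meta-diegetic.
Sound (3): an in-world source (a generator); characters could hear it, so diegetic.

diegetic, meta-diegetic, diegetic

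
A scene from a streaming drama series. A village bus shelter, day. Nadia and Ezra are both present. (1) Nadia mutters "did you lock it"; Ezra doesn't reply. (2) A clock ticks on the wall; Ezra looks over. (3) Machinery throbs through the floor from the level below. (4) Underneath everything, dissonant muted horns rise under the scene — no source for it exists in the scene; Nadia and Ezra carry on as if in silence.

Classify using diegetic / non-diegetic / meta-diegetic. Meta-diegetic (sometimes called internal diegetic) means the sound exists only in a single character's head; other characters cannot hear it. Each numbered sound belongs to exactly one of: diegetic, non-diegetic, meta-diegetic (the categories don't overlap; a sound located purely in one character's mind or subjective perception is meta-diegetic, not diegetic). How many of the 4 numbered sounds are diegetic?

3

Sound (1): Nadia is a character speaking aloud in the scene, so diegetic.
Sound (2): the sound comes from a clock physically present in the location, so diegetic.
Sound (3): it's the actual ambient sound of the location, so diegetic.
Sound (4): it has no source in the story world and no character can hear it — it's underscore, so non-diegetic.
Diegetic: (1), (2), (3) — that's 3.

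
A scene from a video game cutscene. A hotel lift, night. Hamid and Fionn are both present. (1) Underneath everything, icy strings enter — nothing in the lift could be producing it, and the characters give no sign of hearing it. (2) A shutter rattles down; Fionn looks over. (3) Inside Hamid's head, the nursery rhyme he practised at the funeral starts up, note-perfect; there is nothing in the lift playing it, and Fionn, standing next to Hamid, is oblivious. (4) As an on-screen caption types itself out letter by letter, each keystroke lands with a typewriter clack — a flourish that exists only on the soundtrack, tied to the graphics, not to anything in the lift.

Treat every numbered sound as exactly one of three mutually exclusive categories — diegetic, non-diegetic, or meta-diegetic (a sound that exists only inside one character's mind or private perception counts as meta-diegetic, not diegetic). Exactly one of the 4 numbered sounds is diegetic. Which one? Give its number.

Sound (1): score with no on-screen or off-screen source; it exists for the audience alone, so non-diegetic.
Sound (2): the sound comes from a shutter physically present in the location, so diegetic.
(3) is meta-diegetic: the music is a memory playing inside Hamid's mind alone; no real-world source, Fionn can't hear it.
Sound (4): it accompanies on-screen graphics, not anything inside the story world, so non-diegetic.
Only (2) is diegetic.

2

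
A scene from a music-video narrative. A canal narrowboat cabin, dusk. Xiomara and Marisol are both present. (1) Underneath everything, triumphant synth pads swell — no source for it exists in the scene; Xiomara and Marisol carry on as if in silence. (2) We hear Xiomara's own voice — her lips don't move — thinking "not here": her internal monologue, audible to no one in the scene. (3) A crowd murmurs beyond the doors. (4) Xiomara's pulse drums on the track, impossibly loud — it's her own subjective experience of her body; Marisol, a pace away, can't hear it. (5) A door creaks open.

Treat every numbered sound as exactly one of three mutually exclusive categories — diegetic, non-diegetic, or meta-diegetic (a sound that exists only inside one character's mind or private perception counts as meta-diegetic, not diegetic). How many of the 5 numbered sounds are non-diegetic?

1

(1) score with no on-screen or off-screen source; it exists for the audience alone → non-diegetic.
Sound (2): it's Xiomara's unspoken thought, heard only by the audience via her subjectivity, so meta-diegetic.
(3) ambient/room sound belonging to the story's physical space → diegetic.
(4) is meta-diegetic: a subjective body sound — Xiomara's private perception, inaudible to Marisol.
(5) an in-world source (a door); characters could hear it → diegetic.
Non-diegetic: (1) — that's 1.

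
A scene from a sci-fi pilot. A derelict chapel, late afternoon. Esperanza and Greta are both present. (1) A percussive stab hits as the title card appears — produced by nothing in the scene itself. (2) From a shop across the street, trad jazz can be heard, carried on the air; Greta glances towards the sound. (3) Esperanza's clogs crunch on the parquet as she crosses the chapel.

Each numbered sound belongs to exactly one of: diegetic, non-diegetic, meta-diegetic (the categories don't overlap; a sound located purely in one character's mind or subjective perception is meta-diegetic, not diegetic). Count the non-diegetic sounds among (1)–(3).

1

(1) is non-diegetic: it's a sound-design accent with no in-world source; no one in the scene can hear it.
(2) is diegetic: off-screen diegetic: the source is out of frame but still in the story's space.
(3) a character's body making contact with the set — an in-world sound → diegetic.
Non-diegetic: (1) — that's 1.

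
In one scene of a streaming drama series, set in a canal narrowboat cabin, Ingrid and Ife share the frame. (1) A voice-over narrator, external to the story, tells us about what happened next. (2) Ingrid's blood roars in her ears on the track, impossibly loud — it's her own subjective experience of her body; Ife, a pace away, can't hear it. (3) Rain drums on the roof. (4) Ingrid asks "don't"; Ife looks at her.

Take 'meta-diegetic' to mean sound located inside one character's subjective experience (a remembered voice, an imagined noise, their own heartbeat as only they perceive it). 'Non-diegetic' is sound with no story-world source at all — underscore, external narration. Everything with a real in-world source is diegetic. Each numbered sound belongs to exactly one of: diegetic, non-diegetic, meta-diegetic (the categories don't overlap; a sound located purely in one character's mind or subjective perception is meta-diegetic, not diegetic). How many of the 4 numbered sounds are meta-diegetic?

(1) is non-diegetic: the narrator exists outside the story world, addressing only the audience.
(2) point-of-audition from inside Ingrid's body; not a sound in the room → meta-diegetic.
Sound (3): ambient/room sound belonging to the story's physical space, so diegetic.
Sound (4): spoken by a character present in the story world, so diegetic.
Meta-diegetic: (2) — that's 1.

1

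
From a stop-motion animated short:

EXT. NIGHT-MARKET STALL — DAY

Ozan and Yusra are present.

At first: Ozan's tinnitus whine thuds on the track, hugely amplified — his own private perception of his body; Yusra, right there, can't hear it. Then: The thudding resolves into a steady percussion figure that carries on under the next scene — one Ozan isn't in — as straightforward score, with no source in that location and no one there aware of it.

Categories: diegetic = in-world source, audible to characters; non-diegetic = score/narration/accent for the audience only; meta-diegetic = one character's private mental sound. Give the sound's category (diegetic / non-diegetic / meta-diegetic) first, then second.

meta-diegetic, non-diegetic

First: it's Ozan's subjective body sound, inaudible to Yusra → meta-diegetic.
Second: detached from Ozan and playing as sourceless score over a scene he isn't in — for the audience only → non-diegetic.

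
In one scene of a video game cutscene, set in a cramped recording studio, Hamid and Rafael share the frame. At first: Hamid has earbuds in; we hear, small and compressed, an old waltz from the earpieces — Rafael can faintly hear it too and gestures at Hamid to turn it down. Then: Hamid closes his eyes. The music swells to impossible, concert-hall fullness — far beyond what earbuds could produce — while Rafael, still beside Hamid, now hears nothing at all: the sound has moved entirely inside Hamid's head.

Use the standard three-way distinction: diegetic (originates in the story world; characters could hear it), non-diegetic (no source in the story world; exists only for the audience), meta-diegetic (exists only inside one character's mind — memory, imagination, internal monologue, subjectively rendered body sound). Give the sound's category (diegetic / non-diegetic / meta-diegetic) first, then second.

First: the earbuds are a physical source both characters can hear → diegetic.
Second: the music now exists only as Hamid's subjective experience; Rafael can no longer hear it → meta-diegetic.

diegetic, meta-diegetic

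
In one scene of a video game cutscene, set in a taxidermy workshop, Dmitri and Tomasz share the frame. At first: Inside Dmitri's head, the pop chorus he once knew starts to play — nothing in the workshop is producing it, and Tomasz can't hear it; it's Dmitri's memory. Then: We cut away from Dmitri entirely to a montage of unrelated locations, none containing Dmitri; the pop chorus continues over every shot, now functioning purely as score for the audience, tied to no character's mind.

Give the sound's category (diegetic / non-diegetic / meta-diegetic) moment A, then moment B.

meta-diegetic, non-diegetic

Moment A: the music lives inside Dmitri's mind alone; Tomasz can't hear it → meta-diegetic.
Moment B: once it plays over shots Dmitri isn't in, detached from any character's subjectivity, it's conventional underscore → non-diegetic.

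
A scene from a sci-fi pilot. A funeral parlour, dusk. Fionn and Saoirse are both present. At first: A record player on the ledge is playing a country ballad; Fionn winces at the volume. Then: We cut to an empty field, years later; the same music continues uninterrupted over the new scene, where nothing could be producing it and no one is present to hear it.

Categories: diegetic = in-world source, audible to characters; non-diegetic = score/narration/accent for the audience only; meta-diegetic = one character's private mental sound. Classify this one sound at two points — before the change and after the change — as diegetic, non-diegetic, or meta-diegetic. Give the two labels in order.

Before the change: a record player is a real in-scene source and Fionn reacts to it → diegetic.
After the change: there is no longer any in-world source and no one can hear it — it has become underscore → non-diegetic.

diegetic, non-diegetic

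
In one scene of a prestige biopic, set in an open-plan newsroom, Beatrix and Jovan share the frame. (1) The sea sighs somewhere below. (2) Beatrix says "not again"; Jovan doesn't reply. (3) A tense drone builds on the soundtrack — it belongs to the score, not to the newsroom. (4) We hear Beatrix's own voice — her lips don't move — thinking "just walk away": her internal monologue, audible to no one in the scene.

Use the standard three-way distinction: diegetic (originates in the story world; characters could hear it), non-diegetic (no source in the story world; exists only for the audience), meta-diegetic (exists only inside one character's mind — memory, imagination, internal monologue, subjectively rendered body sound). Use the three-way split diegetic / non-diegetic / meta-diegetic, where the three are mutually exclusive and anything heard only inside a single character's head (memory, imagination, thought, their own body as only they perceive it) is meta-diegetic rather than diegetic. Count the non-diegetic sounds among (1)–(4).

1

(1) is diegetic: ambient/room sound belonging to the story's physical space.
(2) on-screen dialogue — Beatrix speaks and Jovan is there to hear → diegetic.
Sound (3): it has no source in the story world and no character can hear it — it's underscore, so non-diegetic.
(4) Beatrix's thought-voice: a private mental sound no other character can hear → meta-diegetic.
So 1 of the 4 is non-diegetic: (3).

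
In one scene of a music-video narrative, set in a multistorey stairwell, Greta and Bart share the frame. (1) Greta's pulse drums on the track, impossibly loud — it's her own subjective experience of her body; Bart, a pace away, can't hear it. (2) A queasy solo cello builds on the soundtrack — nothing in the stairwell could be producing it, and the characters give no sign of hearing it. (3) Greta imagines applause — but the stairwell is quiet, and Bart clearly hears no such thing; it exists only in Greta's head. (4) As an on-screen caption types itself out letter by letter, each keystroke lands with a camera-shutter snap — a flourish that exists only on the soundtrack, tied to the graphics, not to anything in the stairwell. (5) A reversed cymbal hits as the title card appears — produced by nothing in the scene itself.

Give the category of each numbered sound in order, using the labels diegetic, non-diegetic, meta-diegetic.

(1) is meta-diegetic: it's Greta's internal bodily sensation rendered as sound; only Greta 'hears' it.
Sound (2): score with no on-screen or off-screen source; it exists for the audience alone, so non-diegetic.
(3) Greta alone 'hears' it — an imagined sound, not present in the space → meta-diegetic.
(4) is non-diegetic: the caption isn't part of the story world, so neither is the sound tied to it.
(5) nothing in the scene produces it; it's an accent added for the audience → non-diegetic.

meta-diegetic, non-diegetic, meta-diegetic, non-diegetic, non-diegetic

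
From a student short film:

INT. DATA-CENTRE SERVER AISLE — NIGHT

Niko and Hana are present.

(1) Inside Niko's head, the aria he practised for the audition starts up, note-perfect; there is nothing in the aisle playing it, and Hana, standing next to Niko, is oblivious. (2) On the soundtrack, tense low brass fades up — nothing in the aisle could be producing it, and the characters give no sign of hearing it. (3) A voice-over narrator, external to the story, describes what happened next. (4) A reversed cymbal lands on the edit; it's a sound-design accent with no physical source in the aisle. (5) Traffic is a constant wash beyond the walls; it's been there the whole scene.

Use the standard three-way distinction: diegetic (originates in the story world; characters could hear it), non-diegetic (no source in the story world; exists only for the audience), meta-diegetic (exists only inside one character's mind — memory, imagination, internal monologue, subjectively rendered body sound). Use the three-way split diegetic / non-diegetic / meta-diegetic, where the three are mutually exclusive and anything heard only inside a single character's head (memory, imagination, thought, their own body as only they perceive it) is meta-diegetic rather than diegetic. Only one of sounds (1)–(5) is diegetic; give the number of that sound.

(1) is meta-diegetic: remembered music, private to Niko — Hana is oblivious because it isn't in the room.
(2) it has no source in the story world and no character can hear it — it's underscore → non-diegetic.
(3) commentary laid over the scene from outside the fiction → non-diegetic.
(4) an editorial stinger — it belongs to the cut, not the story world → non-diegetic.
Sound (5): ambient/room sound belonging to the story's physical space, so diegetic.
Only (5) is diegetic.

5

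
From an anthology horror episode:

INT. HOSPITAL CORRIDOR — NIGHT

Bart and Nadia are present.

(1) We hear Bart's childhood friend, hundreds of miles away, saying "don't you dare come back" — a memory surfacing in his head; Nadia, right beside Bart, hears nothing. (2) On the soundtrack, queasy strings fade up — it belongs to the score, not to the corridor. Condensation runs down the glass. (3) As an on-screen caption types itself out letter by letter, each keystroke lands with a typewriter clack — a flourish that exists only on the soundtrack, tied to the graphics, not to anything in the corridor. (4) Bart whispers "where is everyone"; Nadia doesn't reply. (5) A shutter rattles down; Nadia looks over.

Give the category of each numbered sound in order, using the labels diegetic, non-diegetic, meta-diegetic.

meta-diegetic, non-diegetic, non-diegetic, diegetic, diegetic

(1) a remembered line, private to Bart — not present in the room, not audible to Nadia → meta-diegetic.
Sound (2): it has no source in the story world and no character can hear it — it's underscore, so non-diegetic.
(3) is non-diegetic: it accompanies on-screen graphics, not anything inside the story world.
(4) is diegetic: on-screen dialogue — Bart speaks and Nadia is there to hear.
Sound (5): an in-world source (a shutter); characters could hear it, so diegetic.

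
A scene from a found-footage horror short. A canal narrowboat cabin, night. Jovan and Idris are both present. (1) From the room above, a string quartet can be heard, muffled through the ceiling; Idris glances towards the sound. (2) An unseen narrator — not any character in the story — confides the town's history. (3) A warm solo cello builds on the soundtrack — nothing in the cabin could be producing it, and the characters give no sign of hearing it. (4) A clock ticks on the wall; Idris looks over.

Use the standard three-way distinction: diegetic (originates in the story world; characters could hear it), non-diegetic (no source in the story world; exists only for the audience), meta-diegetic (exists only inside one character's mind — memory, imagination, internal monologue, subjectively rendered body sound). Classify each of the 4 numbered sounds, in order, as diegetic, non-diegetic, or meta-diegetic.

(1) is diegetic: the music has an off-screen but real-world source and a character hears it.
(2) is non-diegetic: the narrator exists outside the story world, addressing only the audience.
Sound (3): it has no source in the story world and no character can hear it — it's underscore, so non-diegetic.
(4) an in-world source (a clock); characters could hear it → diegetic.

diegetic, non-diegetic, non-diegetic, diegetic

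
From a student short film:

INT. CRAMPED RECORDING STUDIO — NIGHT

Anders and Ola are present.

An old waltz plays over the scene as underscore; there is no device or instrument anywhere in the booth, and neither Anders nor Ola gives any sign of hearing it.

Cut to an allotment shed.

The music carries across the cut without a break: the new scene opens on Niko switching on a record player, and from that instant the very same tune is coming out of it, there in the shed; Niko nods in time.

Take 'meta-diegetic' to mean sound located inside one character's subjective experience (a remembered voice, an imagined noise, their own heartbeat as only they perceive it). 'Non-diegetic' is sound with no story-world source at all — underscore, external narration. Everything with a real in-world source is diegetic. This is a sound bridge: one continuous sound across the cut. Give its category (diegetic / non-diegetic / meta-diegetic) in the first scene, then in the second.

non-diegetic, diegetic

Scene one: there's no in-world source anywhere and no character hears it — underscore for the audience only → non-diegetic.
Scene two: once Niko turns on a record player, the music has a real source in the story world and Niko reacts to it → diegetic.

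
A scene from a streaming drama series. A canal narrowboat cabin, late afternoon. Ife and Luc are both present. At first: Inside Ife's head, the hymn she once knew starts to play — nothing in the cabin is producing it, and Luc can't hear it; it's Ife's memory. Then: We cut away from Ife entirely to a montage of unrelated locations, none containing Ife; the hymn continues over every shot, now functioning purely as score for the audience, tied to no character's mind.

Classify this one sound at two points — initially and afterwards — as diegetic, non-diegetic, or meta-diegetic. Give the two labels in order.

meta-diegetic, non-diegetic

Initially: the music lives inside Ife's mind alone; Luc can't hear it → meta-diegetic.
Afterwards: once it plays over shots Ife isn't in, detached from any character's subjectivity, it's conventional underscore → non-diegetic.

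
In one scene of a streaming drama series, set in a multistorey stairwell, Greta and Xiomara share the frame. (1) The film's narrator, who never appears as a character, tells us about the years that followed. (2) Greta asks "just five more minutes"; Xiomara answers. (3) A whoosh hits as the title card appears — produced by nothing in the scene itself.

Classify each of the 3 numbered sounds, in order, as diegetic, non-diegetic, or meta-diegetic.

non-diegetic, diegetic, non-diegetic

Sound (1): external voice-over — not a character, not heard by anyone in the scene, so non-diegetic.
(2) spoken by a character present in the story world → diegetic.
Sound (3): nothing in the scene produces it; it's an accent added for the audience, so non-diegetic.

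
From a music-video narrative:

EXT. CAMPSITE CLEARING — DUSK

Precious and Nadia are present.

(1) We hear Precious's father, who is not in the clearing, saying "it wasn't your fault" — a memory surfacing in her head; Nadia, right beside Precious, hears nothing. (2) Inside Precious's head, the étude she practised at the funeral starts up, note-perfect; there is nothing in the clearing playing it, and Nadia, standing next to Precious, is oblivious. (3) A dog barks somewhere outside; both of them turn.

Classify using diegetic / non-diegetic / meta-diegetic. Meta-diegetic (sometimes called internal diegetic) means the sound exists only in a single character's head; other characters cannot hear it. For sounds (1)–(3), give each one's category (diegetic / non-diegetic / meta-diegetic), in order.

(1) it's Precious's recollection rendered as sound; the other character can't hear it → meta-diegetic.
(2) it lives in Precious's subjectivity, not in the clearing → meta-diegetic.
(3) an in-world source (a dog); characters could hear it → diegetic.

meta-diegetic, meta-diegetic, diegetic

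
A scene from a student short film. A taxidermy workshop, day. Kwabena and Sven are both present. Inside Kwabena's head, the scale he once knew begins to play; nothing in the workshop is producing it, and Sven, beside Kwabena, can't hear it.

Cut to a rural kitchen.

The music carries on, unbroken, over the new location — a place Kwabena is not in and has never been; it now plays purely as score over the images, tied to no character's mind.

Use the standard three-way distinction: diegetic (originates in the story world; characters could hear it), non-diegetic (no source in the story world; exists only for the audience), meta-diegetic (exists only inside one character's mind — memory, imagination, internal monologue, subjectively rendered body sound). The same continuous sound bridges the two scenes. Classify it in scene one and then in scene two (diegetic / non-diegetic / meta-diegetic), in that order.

Scene one: the music exists only inside Kwabena's mind; Sven can't hear it → meta-diegetic.
Scene two: it's detached from Kwabena entirely and plays over unrelated images with no in-world source — conventional underscore → non-diegetic.

meta-diegetic, non-diegetic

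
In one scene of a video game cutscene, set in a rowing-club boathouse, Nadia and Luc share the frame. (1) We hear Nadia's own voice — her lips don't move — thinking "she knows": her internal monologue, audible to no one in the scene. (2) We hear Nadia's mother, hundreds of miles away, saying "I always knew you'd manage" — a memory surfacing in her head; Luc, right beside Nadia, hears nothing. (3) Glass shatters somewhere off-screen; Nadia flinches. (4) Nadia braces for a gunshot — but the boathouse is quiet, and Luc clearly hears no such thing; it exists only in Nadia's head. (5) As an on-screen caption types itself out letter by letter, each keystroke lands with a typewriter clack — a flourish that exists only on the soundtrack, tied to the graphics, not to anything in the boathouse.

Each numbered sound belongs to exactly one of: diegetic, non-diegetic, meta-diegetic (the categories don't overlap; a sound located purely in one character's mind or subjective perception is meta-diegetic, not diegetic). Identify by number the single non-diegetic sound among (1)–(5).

(1) is meta-diegetic: internal monologue — inside Nadia's mind, not spoken into the scene.
(2) is meta-diegetic: a remembered line, private to Nadia — not present in the room, not audible to Luc.
(3) an in-world source (glass); characters could hear it → diegetic.
Sound (4): the sound is imagined by Nadia; nothing in the story world is producing it and Luc can't hear it, so meta-diegetic.
Sound (5): sound married to a title/caption — outside the diegesis by definition, so non-diegetic.
Only (5) is non-diegetic.

5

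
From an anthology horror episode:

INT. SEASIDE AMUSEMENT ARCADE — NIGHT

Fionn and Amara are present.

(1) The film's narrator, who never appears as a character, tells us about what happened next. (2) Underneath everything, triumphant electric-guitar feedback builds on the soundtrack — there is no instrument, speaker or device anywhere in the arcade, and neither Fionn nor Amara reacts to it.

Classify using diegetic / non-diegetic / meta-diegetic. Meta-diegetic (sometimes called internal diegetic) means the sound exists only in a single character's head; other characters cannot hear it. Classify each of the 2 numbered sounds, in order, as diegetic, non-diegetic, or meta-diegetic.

non-diegetic, non-diegetic

(1) is non-diegetic: the narrator exists outside the story world, addressing only the audience.
(2) nothing in the arcade produces it and the characters don't hear it — pure soundtrack → non-diegetic.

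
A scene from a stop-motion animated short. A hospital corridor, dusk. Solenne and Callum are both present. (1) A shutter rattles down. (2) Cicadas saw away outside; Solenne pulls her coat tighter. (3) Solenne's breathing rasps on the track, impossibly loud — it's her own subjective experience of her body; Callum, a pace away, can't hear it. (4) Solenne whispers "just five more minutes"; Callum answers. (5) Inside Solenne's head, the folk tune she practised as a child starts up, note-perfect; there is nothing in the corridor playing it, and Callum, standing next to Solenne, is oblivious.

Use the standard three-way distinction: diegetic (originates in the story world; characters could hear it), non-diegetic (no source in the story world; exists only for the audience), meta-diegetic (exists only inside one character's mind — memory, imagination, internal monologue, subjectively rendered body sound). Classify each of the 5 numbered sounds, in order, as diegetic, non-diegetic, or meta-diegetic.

Sound (1): an in-world source (a shutter); characters could hear it, so diegetic.
(2) is diegetic: cicadas is part of the location's real environment.
(3) is meta-diegetic: it's Solenne's internal bodily sensation rendered as sound; only Solenne 'hears' it.
(4) Solenne is a character speaking aloud in the scene → diegetic.
(5) is meta-diegetic: the music is a memory playing inside Solenne's mind alone; no real-world source, Callum can't hear it.

diegetic, diegetic, meta-diegetic, diegetic, meta-diegetic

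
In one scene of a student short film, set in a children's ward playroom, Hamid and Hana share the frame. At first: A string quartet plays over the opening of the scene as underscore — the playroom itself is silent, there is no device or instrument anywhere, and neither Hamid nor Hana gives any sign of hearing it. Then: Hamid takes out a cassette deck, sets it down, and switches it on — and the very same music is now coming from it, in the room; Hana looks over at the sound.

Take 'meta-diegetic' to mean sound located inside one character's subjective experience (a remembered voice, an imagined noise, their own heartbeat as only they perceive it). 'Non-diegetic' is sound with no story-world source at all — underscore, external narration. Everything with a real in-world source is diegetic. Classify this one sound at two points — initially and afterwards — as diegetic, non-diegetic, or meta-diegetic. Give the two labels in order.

Initially: no in-world source exists and no character can hear it — underscore → non-diegetic.
Afterwards: a cassette deck is now a real source in the story world and the characters hear it → diegetic.

non-diegetic, diegetic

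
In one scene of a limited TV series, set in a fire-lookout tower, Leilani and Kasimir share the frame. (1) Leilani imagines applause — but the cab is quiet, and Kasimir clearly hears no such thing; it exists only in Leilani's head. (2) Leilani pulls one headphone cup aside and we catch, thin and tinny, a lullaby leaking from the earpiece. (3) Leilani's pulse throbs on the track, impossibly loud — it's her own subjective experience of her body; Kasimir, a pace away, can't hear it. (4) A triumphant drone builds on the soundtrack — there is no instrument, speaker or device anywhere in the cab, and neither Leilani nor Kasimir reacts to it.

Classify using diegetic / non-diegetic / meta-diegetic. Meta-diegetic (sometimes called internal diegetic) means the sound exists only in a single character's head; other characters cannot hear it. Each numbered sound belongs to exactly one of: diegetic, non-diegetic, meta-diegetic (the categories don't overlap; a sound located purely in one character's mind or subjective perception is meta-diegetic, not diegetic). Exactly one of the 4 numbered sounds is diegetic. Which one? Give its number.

2

(1) is meta-diegetic: subjective to Leilani: the cab is silent and Kasimir hears nothing.
(2) the earpiece is a real device on Leilani's head — source music → diegetic.
(3) is meta-diegetic: a subjective body sound — Leilani's private perception, inaudible to Kasimir.
(4) is non-diegetic: score with no on-screen or off-screen source; it exists for the audience alone.
Only (2) is diegetic.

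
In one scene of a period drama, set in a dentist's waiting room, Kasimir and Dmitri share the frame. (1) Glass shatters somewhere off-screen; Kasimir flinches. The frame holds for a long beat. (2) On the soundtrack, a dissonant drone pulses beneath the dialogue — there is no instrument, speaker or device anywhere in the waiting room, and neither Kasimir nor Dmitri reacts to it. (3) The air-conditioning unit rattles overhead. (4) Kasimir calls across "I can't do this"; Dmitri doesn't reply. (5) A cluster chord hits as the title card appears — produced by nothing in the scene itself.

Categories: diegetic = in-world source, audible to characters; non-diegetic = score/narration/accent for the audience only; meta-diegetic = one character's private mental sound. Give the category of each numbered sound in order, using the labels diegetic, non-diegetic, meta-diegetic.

diegetic, non-diegetic, diegetic, diegetic, non-diegetic

(1) is diegetic: glass is a real object/event in the scene's world.
(2) is non-diegetic: score with no on-screen or off-screen source; it exists for the audience alone.
Sound (3): it's the actual ambient sound of the location, so diegetic.
(4) is diegetic: spoken by a character present in the story world.
(5) nothing in the scene produces it; it's an accent added for the audience → non-diegetic.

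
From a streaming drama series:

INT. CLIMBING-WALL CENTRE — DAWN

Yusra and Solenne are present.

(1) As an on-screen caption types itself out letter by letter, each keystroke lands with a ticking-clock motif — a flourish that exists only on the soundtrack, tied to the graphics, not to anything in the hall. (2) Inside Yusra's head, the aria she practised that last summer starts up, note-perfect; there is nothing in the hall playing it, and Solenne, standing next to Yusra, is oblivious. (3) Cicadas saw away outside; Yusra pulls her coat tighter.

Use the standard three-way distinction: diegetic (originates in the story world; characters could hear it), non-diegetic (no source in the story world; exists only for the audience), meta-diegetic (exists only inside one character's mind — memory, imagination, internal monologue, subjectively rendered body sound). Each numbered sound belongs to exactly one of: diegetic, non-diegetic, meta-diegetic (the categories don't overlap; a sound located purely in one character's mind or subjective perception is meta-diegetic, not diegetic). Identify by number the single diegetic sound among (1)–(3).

Sound (1): sound married to a title/caption — outside the diegesis by definition, so non-diegetic.
Sound (2): it lives in Yusra's subjectivity, not in the hall, so meta-diegetic.
Sound (3): ambient/room sound belonging to the story's physical space, so diegetic.
Only (3) is diegetic.

3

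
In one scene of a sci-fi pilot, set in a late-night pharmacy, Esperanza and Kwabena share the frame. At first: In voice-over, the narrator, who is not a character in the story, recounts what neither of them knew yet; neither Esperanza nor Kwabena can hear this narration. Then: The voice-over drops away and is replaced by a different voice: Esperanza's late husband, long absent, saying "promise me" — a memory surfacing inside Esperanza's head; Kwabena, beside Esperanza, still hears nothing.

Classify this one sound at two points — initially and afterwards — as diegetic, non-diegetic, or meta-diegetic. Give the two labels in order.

non-diegetic, meta-diegetic

Initially: the external narrator addresses only the audience — outside the story world → non-diegetic.
Afterwards: the replacement voice is a memory inside Esperanza's mind specifically → meta-diegetic.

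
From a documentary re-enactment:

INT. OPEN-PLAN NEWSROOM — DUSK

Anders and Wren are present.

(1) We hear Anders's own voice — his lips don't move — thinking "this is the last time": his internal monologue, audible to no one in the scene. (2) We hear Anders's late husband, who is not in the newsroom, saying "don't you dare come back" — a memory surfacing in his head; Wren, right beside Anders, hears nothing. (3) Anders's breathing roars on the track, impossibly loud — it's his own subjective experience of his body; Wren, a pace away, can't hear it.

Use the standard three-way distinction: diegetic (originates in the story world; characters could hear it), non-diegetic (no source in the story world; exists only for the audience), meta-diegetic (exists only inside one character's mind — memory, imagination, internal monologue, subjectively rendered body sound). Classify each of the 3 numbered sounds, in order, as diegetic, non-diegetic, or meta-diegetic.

(1) is meta-diegetic: Anders's thought-voice: a private mental sound no other character can hear.
(2) is meta-diegetic: the voice is a memory playing only inside Anders's mind; Wren can't hear it.
(3) point-of-audition from inside Anders's body; not a sound in the room → meta-diegetic.

meta-diegetic, meta-diegetic, meta-diegetic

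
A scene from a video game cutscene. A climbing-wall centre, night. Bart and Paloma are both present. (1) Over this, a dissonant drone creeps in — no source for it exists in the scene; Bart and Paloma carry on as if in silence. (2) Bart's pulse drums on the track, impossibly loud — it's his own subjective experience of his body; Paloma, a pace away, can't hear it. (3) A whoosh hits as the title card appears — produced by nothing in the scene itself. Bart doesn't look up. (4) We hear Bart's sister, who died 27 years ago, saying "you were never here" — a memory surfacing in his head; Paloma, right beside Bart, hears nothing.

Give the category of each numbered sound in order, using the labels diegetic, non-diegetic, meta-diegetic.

non-diegetic, meta-diegetic, non-diegetic, meta-diegetic

(1) is non-diegetic: nothing in the hall produces it and the characters don't hear it — pure soundtrack.
(2) is meta-diegetic: it's Bart's internal bodily sensation rendered as sound; only Bart 'hears' it.
Sound (3): nothing in the scene produces it; it's an accent added for the audience, so non-diegetic.
(4) the voice is a memory playing only inside Bart's mind; Paloma can't hear it → meta-diegetic.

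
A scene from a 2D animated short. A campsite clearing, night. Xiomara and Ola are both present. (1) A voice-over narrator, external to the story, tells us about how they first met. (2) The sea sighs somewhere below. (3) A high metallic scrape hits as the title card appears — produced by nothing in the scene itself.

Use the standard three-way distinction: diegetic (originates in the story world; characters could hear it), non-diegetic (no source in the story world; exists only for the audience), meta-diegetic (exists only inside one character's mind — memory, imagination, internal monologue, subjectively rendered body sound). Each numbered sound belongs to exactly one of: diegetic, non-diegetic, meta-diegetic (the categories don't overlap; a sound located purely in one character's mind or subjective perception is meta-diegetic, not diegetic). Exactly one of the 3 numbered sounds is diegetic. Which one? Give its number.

2

Sound (1): external voice-over — not a character, not heard by anyone in the scene, so non-diegetic.
(2) is diegetic: the sea is part of the location's real environment.
(3) it's a sound-design accent with no in-world source; no one in the scene can hear it → non-diegetic.
Only (2) is diegetic.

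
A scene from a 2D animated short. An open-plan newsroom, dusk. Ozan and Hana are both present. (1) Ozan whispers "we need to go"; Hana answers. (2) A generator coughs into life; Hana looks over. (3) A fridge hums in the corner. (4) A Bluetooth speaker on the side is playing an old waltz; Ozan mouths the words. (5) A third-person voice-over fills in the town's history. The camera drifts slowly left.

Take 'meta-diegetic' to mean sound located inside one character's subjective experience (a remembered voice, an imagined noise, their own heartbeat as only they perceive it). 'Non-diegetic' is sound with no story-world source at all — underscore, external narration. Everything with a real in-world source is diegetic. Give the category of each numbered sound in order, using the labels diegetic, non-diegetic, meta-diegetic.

diegetic, diegetic, diegetic, diegetic, non-diegetic

(1) spoken by a character present in the story world → diegetic.
(2) an in-world source (a generator); characters could hear it → diegetic.
(3) a fridge is part of the location's real environment → diegetic.
Sound (4): a Bluetooth speaker is a physical source in the scene and Ozan reacts to it, so diegetic.
(5) is non-diegetic: commentary laid over the scene from outside the fiction.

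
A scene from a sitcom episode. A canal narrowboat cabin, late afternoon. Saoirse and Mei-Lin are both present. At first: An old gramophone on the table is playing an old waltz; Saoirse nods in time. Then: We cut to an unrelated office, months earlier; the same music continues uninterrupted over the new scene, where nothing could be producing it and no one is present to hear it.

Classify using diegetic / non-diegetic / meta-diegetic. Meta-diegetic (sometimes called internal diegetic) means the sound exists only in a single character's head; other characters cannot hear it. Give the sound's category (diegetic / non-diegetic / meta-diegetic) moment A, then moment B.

Moment A: an old gramophone is a real in-scene source and Saoirse reacts to it → diegetic.
Moment B: there is no longer any in-world source and no one can hear it — it has become underscore → non-diegetic.

diegetic, non-diegetic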